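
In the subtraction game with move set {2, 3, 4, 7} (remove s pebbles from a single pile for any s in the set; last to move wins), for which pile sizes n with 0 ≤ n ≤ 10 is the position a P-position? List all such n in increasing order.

0, 1, 6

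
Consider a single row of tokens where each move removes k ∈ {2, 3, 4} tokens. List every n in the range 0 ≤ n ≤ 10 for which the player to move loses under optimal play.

0, 1, 6, 7

Grundy values for subtraction set {2, 3, 4}:
k:     0  1  2  3  4  5  6  7  8  9 10
g(k):  0  0  1  1  2  2  0  0  1  1  2
The P-positions (g = 0) in 0..10 are 0, 1, 6, 7.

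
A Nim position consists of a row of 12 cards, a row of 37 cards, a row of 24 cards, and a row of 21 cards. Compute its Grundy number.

36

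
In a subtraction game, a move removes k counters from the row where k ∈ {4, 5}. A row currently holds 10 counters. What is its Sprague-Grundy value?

0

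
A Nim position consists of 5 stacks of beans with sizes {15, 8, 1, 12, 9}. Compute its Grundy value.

3

Compute the nim-sum pairwise:
15 XOR 8 = 7
7 XOR 1 = 6
6 XOR 12 = 10
10 XOR 9 = 3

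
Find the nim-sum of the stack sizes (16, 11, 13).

22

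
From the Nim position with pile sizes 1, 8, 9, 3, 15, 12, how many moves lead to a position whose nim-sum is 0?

In binary:
  0001  (1)
  1000  (8)
  1001  (9)
  0011  (3)
  1111  (15)
  1100  (12)
  ----
  0000  (0)
The nim-sum is already 0, so every move leaves a nonzero nim-sum — there are no winning moves.

0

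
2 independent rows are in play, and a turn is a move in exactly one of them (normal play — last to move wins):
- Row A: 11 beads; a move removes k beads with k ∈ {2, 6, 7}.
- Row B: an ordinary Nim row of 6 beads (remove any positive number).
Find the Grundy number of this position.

7

Grundy values for row A (subtraction set {2, 6, 7}):
g(0) = mex{} = 0
g(1) = mex{} = 0
g(2) = mex{0} = 1
g(3) = mex{0} = 1
g(4) = mex{1} = 0
g(5) = mex{1} = 0
g(6) = mex{0} = 1
g(7) = mex{0} = 1
g(8) = mex{0,1} = 2
g(9) = mex{1} = 0
g(10) = mex{0,1,2} = 3
g(11) = mex{0} = 1
So g(11) = 1.
Row B is a plain Nim row of size 6, so its Grundy value is 6.
The value of a disjunctive sum is the nim-sum of the parts.
Combined value = 1 XOR 6 = 7.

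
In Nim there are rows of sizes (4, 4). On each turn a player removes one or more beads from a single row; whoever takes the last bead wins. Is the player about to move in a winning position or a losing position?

Nim-sum: 4 XOR 4 = 0.
The nim-sum is 0, so this is a P-position: the player to move is in a losing position under optimal play.

Losing position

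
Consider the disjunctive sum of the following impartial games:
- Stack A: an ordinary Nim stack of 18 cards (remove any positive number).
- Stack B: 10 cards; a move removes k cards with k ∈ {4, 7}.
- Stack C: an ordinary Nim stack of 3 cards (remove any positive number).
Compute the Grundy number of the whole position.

19

Stack A is a plain Nim stack of size 18, so its Grundy value is 18.
Build the Grundy sequence for stack B with g(k) = mex{g(k−s) : s ∈ {4, 7}, s ≤ k}:
k:     0  1  2  3  4  5  6  7  8  9 10
g(k):  0  0  0  0  1  1  1  1  2  2  2
So g(10) = 2.
Stack C is a plain Nim stack of size 3, so its Grundy value is 3.
The value of a disjunctive sum is the nim-sum of the parts.
Combined value = 18 ⊕ 2 ⊕ 3 = 19.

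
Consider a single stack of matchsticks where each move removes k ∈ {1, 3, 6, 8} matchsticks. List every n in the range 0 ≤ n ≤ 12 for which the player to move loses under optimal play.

0, 2, 4, 9, 11

Grundy values for subtraction set {1, 3, 6, 8}:
g(0) = mex{} = 0
g(1) = mex{0} = 1
g(2) = mex{1} = 0
g(3) = mex{0} = 1
g(4) = mex{1} = 0
g(5) = mex{0} = 1
g(6) = mex{0,1} = 2
g(7) = mex{0,1,2} = 3
g(8) = mex{0,1,3} = 2
g(9) = mex{1,2} = 0
g(10) = mex{0,3} = 1
g(11) = mex{1,2} = 0
g(12) = mex{0,2} = 1
The P-positions (g = 0) in 0..12 are 0, 2, 4, 9, 11.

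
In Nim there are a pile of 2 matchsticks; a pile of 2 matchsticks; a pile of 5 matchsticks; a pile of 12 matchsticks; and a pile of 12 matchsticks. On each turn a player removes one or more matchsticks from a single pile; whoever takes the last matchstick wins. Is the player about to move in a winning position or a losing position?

Nim-sum: 2 XOR 2 XOR 5 XOR 12 XOR 12 = 5.
The nim-sum is 5 ≠ 0, so this is an N-position: the player to move can win.

Winning position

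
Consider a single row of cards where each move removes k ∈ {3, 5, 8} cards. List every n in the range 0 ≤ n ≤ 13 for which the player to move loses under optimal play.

0, 1, 2, 11, 12, 13

Grundy values for subtraction set {3, 5, 8}:
k:     0  1  2  3  4  5  6  7  8  9 10 11 12 13
g(k):  0  0  0  1  1  1  2  2  2  3  3  0  0  0
The P-positions (g = 0) in 0..13 are 0, 1, 2, 11, 12, 13.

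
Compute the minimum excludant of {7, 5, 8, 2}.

0 is not in the set, so the mex is 0.

0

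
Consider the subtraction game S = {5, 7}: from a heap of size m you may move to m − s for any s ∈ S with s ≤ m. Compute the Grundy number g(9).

1

Compute g(0), g(1), … for moves {5, 7}:
g(0) = mex{} = 0
g(1) = mex{} = 0
g(2) = mex{} = 0
g(3) = mex{} = 0
g(4) = mex{} = 0
g(5) = mex{0} = 1
g(6) = mex{0} = 1
g(7) = mex{0} = 1
g(8) = mex{0} = 1
g(9) = mex{0} = 1
So g(9) = 1.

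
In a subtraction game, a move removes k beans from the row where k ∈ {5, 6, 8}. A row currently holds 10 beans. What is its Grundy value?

2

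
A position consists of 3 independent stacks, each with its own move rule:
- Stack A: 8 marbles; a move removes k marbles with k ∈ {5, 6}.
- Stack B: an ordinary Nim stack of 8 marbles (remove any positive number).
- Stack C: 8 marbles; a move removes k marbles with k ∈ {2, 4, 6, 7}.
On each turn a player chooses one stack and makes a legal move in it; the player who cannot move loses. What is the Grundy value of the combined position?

13

Build the Grundy sequence for stack A with g(k) = mex{g(k−s) : s ∈ {5, 6}, s ≤ k}:
k:     0  1  2  3  4  5  6  7  8
g(k):  0  0  0  0  0  1  1  1  1
So g(8) = 1.
Stack B is a plain Nim stack of size 8, so its Grundy value is 8.
Grundy values for stack C (subtraction set {2, 4, 6, 7}):
k:     0  1  2  3  4  5  6  7  8
g(k):  0  0  1  1  2  2  3  3  4
So g(8) = 4.
By the Sprague-Grundy theorem, the Grundy value of a sum of independent games is the XOR of the component values.
Combined value = 1 XOR 8 XOR 4 = 13.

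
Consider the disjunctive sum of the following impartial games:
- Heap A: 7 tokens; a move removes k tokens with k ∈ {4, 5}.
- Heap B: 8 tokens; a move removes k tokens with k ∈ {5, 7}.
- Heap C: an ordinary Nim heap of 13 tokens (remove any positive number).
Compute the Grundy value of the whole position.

13

For heap A, compute g(0), g(1), … with moves {4, 5}:
k:     0  1  2  3  4  5  6  7
g(k):  0  0  0  0  1  1  1  1
So g(7) = 1.
Grundy values for heap B (subtraction set {5, 7}):
k:     0  1  2  3  4  5  6  7  8
g(k):  0  0  0  0  0  1  1  1  1
So g(8) = 1.
Heap C is a plain Nim heap of size 13, so its Grundy value is 13.
By the Sprague-Grundy theorem, the Grundy value of a sum of independent games is the XOR of the component values.
Combined value = 1 ⊕ 1 ⊕ 13 = 13.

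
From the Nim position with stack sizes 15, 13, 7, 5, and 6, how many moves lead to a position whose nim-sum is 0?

Nim-sum: 15 ⊕ 13 ⊕ 7 ⊕ 5 ⊕ 6 = 6.
The overall nim-sum is X = 6. A stack of size p has a winning move iff p XOR X < p (reduce it to p XOR X).
  15: 15 XOR 6 = 9 < 15 — winning move (to 9).
  13: 13 XOR 6 = 11 < 13 — winning move (to 11).
  7: 7 XOR 6 = 1 < 7 — winning move (to 1).
  5: 5 XOR 6 = 3 < 5 — winning move (to 3).
  6: 6 XOR 6 = 0 < 6 — winning move (to 0).
That gives 5 winning moves.

5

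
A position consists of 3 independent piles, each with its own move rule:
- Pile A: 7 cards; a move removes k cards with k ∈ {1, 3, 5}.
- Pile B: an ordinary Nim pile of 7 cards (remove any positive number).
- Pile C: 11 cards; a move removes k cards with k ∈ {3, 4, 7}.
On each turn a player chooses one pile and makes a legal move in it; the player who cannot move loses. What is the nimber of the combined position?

Build the Grundy sequence for pile A with g(k) = mex{g(k−s) : s ∈ {1, 3, 5}, s ≤ k}:
k:     0  1  2  3  4  5  6  7
g(k):  0  1  0  1  0  1  0  1
So g(7) = 1.
Pile B is a plain Nim pile of size 7, so its Grundy value is 7.
For pile C, compute g(0), g(1), … with moves {3, 4, 7}:
g(0) = mex{} = 0
g(1) = mex{} = 0
g(2) = mex{} = 0
g(3) = mex{0} = 1
g(4) = mex{0} = 1
g(5) = mex{0} = 1
g(6) = mex{0,1} = 2
g(7) = mex{0,1} = 2
g(8) = mex{0,1} = 2
g(9) = mex{0,1,2} = 3
g(10) = mex{1,2} = 0
g(11) = mex{1,2} = 0
So g(11) = 0.
By the Sprague-Grundy theorem, the Grundy value of a sum of independent games is the XOR of the component values.
Combined value = 1 XOR 7 XOR 0 = 6.

6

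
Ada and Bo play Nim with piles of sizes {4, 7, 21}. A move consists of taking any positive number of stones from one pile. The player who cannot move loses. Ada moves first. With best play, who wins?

Compute the nim-sum pairwise:
4 XOR 7 = 3
3 XOR 21 = 22
The nim-sum is 22 ≠ 0, so this is an N-position: the player to move can win; Ada has a winning move.

Ada wins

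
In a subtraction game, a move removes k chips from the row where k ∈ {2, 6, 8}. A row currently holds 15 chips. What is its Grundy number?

Build the Grundy sequence with g(k) = mex{g(k−s) : s ∈ {2, 6, 8}, s ≤ k}:
k:     0  1  2  3  4  5  6  7  8  9 10 11 12 13 14 15
g(k):  0  0  1  1  0  0  1  1  2  2  3  3  2  2  0  0
So g(15) = 0.

0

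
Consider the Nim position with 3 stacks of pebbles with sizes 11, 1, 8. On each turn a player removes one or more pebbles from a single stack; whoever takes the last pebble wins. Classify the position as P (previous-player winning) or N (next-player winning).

N-position

Compute the nim-sum pairwise:
11 ⊕ 1 = 10
10 ⊕ 8 = 2
The nim-sum is 2 ≠ 0, so this is an N-position: the player to move can win.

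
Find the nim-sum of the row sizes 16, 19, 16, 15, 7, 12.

23

Compute the nim-sum pairwise:
16 ⊕ 19 = 3
3 ⊕ 16 = 19
19 ⊕ 15 = 28
28 ⊕ 7 = 27
27 ⊕ 12 = 23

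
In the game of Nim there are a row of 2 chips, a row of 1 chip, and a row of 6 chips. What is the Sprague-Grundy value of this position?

5

In binary:
  010  (2)
  001  (1)
  110  (6)
  ---
  101  (5)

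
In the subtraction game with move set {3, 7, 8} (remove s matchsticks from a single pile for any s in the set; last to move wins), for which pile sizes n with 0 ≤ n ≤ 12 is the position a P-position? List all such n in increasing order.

Build the Grundy sequence with g(k) = mex{g(k−s) : s ∈ {3, 7, 8}, s ≤ k}:
k:     0  1  2  3  4  5  6  7  8  9 10 11 12
g(k):  0  0  0  1  1  1  0  2  2  1  3  0  0
The P-positions (g = 0) in 0..12 are 0, 1, 2, 6, 11, 12.

0, 1, 2, 6, 11, 12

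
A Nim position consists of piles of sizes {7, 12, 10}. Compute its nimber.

1

Nim-sum: 7 ⊕ 12 ⊕ 10 = 1.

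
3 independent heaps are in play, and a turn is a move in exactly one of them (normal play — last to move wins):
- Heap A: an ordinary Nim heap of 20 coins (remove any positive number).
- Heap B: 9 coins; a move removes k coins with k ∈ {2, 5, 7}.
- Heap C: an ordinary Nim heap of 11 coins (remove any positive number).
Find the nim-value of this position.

Heap A is a plain Nim heap of size 20, so its Grundy value is 20.
For heap B, compute g(0), g(1), … with moves {2, 5, 7}:
g(0) = mex{} = 0
g(1) = mex{} = 0
g(2) = mex{0} = 1
g(3) = mex{0} = 1
g(4) = mex{1} = 0
g(5) = mex{0,1} = 2
g(6) = mex{0} = 1
g(7) = mex{0,1,2} = 3
g(8) = mex{0,1} = 2
g(9) = mex{0,1,3} = 2
So g(9) = 2.
Heap C is a plain Nim heap of size 11, so its Grundy value is 11.
The value of a disjunctive sum is the nim-sum of the parts.
Combined value = 20 ⊕ 2 ⊕ 11 = 29.

29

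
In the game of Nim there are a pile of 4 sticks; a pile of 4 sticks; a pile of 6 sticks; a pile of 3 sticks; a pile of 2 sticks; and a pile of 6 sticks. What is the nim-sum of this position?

1

Bitwise XOR of the heap sizes:
  100  (4)
  100  (4)
  110  (6)
  011  (3)
  010  (2)
  110  (6)
  ---
  001  (1)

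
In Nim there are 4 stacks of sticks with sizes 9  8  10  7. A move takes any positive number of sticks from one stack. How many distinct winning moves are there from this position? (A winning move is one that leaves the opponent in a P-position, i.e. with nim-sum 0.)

3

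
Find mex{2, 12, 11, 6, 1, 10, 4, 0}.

The values 0, 1, 2 are all present; 3 is the first non-negative integer missing from the set.

3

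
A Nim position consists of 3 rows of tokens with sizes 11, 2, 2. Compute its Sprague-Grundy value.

11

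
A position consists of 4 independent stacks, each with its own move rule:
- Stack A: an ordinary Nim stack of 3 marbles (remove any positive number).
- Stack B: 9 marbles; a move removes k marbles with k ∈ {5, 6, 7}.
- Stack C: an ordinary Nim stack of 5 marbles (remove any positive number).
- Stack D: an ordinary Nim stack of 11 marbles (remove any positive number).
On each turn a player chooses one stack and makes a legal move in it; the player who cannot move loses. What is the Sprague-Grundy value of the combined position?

12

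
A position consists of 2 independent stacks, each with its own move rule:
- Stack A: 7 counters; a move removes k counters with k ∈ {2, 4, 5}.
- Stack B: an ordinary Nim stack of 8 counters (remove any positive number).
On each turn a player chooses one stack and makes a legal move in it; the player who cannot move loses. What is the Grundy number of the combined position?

8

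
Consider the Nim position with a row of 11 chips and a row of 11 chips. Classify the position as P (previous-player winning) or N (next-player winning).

P-position

Write each in binary and XOR column by column:
  1011  (11)
  1011  (11)
  ----
  0000  (0)
The nim-sum is 0, so this is a P-position: the player to move is in a losing position under optimal play.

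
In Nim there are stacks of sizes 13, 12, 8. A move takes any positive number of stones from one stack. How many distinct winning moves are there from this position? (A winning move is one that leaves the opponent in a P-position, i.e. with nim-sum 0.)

In binary:
  1101  (13)
  1100  (12)
  1000  (8)
  ----
  1001  (9)
The overall nim-sum is X = 9. A stack of size p has a winning move iff p XOR X < p (reduce it to p XOR X).
  13: 13 XOR 9 = 4 < 13 — winning move (to 4).
  12: 12 XOR 9 = 5 < 12 — winning move (to 5).
  8: 8 XOR 9 = 1 < 8 — winning move (to 1).
That gives 3 winning moves.

3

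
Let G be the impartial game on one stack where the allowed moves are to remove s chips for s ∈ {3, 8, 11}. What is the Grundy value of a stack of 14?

Compute g(0), g(1), … for moves {3, 8, 11}:
k:     0  1  2  3  4  5  6  7  8  9 10 11 12 13 14
g(k):  0  0  0  1  1  1  0  0  2  1  1  3  2  2  2
So g(14) = 2.

2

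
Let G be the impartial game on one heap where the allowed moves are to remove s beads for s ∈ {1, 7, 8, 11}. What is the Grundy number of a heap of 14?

2

Compute g(0), g(1), … for moves {1, 7, 8, 11}:
g(0) = mex{} = 0
g(1) = mex{0} = 1
g(2) = mex{1} = 0
g(3) = mex{0} = 1
g(4) = mex{1} = 0
g(5) = mex{0} = 1
g(6) = mex{1} = 0
g(7) = mex{0} = 1
g(8) = mex{0,1} = 2
g(9) = mex{0,1,2} = 3
g(10) = mex{0,1,3} = 2
g(11) = mex{0,1,2} = 3
g(12) = mex{0,1,3} = 2
g(13) = mex{0,1,2} = 3
g(14) = mex{0,1,3} = 2
So g(14) = 2.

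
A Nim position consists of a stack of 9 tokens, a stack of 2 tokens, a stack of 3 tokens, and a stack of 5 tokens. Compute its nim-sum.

Bitwise XOR of the heap sizes:
  1001  (9)
  0010  (2)
  0011  (3)
  0101  (5)
  ----
  1101  (13)

13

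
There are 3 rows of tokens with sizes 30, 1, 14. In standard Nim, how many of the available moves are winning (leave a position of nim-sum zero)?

1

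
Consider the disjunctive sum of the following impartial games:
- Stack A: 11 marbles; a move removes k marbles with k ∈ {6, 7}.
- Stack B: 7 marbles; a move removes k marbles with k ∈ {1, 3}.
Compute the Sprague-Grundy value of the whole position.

Grundy values for stack A (subtraction set {6, 7}):
k:     0  1  2  3  4  5  6  7  8  9 10 11
g(k):  0  0  0  0  0  0  1  1  1  1  1  1
So g(11) = 1.
Build the Grundy sequence for stack B with g(k) = mex{g(k−s) : s ∈ {1, 3}, s ≤ k}:
k:     0  1  2  3  4  5  6  7
g(k):  0  1  0  1  0  1  0  1
So g(7) = 1.
By the Sprague-Grundy theorem, the Grundy value of a sum of independent games is the XOR of the component values.
Combined value = 1 XOR 1 = 0.

0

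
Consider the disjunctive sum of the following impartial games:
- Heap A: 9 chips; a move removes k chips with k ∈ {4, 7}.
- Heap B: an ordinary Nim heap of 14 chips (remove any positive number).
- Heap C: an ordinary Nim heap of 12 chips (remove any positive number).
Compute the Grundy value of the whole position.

0

Grundy values for heap A (subtraction set {4, 7}):
g(0) = mex{} = 0
g(1) = mex{} = 0
g(2) = mex{} = 0
g(3) = mex{} = 0
g(4) = mex{0} = 1
g(5) = mex{0} = 1
g(6) = mex{0} = 1
g(7) = mex{0} = 1
g(8) = mex{0,1} = 2
g(9) = mex{0,1} = 2
So g(9) = 2.
Heap B is a plain Nim heap of size 14, so its Grundy value is 14.
Heap C is a plain Nim heap of size 12, so its Grundy value is 12.
By the Sprague-Grundy theorem, the Grundy value of a sum of independent games is the XOR of the component values.
Combined value = 2 ⊕ 14 ⊕ 12 = 0.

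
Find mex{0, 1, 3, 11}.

2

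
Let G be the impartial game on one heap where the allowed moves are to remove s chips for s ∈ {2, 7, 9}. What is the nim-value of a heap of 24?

Build the Grundy sequence with g(k) = mex{g(k−s) : s ∈ {2, 7, 9}, s ≤ k}:
k:     0  1  2  3  4  5  6  7  8  9 10 11 12 13 14 15 16 17 18 19 20 21 22 23 24
g(k):  0  0  1  1  0  0  1  1  2  2  3  3  2  2  3  0  0  1  1  0  0  1  1  2  2
So g(24) = 2.

2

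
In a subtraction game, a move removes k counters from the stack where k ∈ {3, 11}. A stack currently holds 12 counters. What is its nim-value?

2

Grundy values for subtraction set {3, 11}:
g(0) = mex{} = 0
g(1) = mex{} = 0
g(2) = mex{} = 0
g(3) = mex{0} = 1
g(4) = mex{0} = 1
g(5) = mex{0} = 1
g(6) = mex{1} = 0
g(7) = mex{1} = 0
g(8) = mex{1} = 0
g(9) = mex{0} = 1
g(10) = mex{0} = 1
g(11) = mex{0} = 1
g(12) = mex{0,1} = 2
So g(12) = 2.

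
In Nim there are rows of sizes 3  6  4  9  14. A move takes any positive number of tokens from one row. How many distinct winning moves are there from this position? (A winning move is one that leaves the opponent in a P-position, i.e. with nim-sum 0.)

3

In binary:
  0011  (3)
  0110  (6)
  0100  (4)
  1001  (9)
  1110  (14)
  ----
  0110  (6)
The overall nim-sum is X = 6. A row of size p has a winning move iff p XOR X < p (reduce it to p XOR X).
  3: 3 XOR 6 = 5 ≥ 3 — no move.
  6: 6 XOR 6 = 0 < 6 — winning move (to 0).
  4: 4 XOR 6 = 2 < 4 — winning move (to 2).
  9: 9 XOR 6 = 15 ≥ 9 — no move.
  14: 14 XOR 6 = 8 < 14 — winning move (to 8).
That gives 3 winning moves.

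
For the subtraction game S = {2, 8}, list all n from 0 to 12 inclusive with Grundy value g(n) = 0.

0, 1, 4, 5, 10, 11

Build the Grundy sequence with g(k) = mex{g(k−s) : s ∈ {2, 8}, s ≤ k}:
k:     0  1  2  3  4  5  6  7  8  9 10 11 12
g(k):  0  0  1  1  0  0  1  1  2  2  0  0  1
The P-positions (g = 0) in 0..12 are 0, 1, 4, 5, 10, 11.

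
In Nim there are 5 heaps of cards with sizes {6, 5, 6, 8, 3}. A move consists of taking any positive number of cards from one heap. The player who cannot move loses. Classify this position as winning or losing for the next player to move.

Nim-sum: 6 ⊕ 5 ⊕ 6 ⊕ 8 ⊕ 3 = 14.
The nim-sum is 14 ≠ 0, so this is an N-position: the player to move can win.

Winning position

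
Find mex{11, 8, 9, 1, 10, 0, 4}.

The values 0, 1 are all present; 2 is the first non-negative integer missing from the set.

2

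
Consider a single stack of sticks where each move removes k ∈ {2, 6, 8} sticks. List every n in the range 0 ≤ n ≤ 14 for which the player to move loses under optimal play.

0, 1, 4, 5, 14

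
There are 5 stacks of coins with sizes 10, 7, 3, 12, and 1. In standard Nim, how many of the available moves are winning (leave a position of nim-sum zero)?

Nim-sum: 10 XOR 7 XOR 3 XOR 12 XOR 1 = 3.
The overall nim-sum is X = 3. A stack of size p has a winning move iff p XOR X < p (reduce it to p XOR X).
  10: 10 XOR 3 = 9 < 10 — winning move (to 9).
  7: 7 XOR 3 = 4 < 7 — winning move (to 4).
  3: 3 XOR 3 = 0 < 3 — winning move (to 0).
  12: 12 XOR 3 = 15 ≥ 12 — no move.
  1: 1 XOR 3 = 2 ≥ 1 — no move.
That gives 3 winning moves.

3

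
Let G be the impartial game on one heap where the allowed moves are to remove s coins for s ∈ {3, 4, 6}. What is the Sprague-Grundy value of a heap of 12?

Grundy values for subtraction set {3, 4, 6}:
k:     0  1  2  3  4  5  6  7  8  9 10 11 12
g(k):  0  0  0  1  1  1  2  2  2  0  0  0  1
So g(12) = 1.

1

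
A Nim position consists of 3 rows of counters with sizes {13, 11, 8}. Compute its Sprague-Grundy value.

Nim-sum: 13 ⊕ 11 ⊕ 8 = 14.

14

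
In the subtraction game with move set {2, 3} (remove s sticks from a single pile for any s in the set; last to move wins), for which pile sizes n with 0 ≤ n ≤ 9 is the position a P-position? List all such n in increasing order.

Build the Grundy sequence with g(k) = mex{g(k−s) : s ∈ {2, 3}, s ≤ k}:
g(0) = mex{} = 0
g(1) = mex{} = 0
g(2) = mex{0} = 1
g(3) = mex{0} = 1
g(4) = mex{0,1} = 2
g(5) = mex{1} = 0
g(6) = mex{1,2} = 0
g(7) = mex{0,2} = 1
g(8) = mex{0} = 1
g(9) = mex{0,1} = 2
The P-positions (g = 0) in 0..9 are 0, 1, 5, 6.

0, 1, 5, 6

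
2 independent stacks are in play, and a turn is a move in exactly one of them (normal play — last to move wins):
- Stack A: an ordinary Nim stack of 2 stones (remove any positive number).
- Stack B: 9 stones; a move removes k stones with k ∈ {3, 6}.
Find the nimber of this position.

2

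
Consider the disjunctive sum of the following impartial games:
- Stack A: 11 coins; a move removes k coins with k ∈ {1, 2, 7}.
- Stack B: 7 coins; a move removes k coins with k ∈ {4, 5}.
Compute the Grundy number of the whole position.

3

Build the Grundy sequence for stack A with g(k) = mex{g(k−s) : s ∈ {1, 2, 7}, s ≤ k}:
k:     0  1  2  3  4  5  6  7  8  9 10 11
g(k):  0  1  2  0  1  2  0  1  2  0  1  2
So g(11) = 2.
Grundy values for stack B (subtraction set {4, 5}):
g(0) = mex{} = 0
g(1) = mex{} = 0
g(2) = mex{} = 0
g(3) = mex{} = 0
g(4) = mex{0} = 1
g(5) = mex{0} = 1
g(6) = mex{0} = 1
g(7) = mex{0} = 1
So g(7) = 1.
By the Sprague-Grundy theorem, the Grundy value of a sum of independent games is the XOR of the component values.
Combined value = 2 ⊕ 1 = 3.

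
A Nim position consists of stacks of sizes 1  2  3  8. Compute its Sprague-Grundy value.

8

Nim-sum: 1 ⊕ 2 ⊕ 3 ⊕ 8 = 8.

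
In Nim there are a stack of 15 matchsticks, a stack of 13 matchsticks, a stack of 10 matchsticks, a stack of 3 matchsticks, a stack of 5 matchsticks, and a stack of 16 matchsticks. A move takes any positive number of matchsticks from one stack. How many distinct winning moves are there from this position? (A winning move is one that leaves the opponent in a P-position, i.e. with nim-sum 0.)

Nim-sum: 15 ⊕ 13 ⊕ 10 ⊕ 3 ⊕ 5 ⊕ 16 = 30.
The overall nim-sum is X = 30. A stack of size p has a winning move iff p XOR X < p (reduce it to p XOR X).
  15: 15 XOR 30 = 17 ≥ 15 — no move.
  13: 13 XOR 30 = 19 ≥ 13 — no move.
  10: 10 XOR 30 = 20 ≥ 10 — no move.
  3: 3 XOR 30 = 29 ≥ 3 — no move.
  5: 5 XOR 30 = 27 ≥ 5 — no move.
  16: 16 XOR 30 = 14 < 16 — winning move (to 14).
That gives 1 winning move.

1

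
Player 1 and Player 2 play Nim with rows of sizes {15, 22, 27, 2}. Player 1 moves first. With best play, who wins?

Compute the nim-sum pairwise:
15 XOR 22 = 25
25 XOR 27 = 2
2 XOR 2 = 0
The nim-sum is 0, so this is a P-position: the player to move is in a losing position under optimal play; Player 1 is about to move from it and so loses — Player 2 wins.

Player 2 wins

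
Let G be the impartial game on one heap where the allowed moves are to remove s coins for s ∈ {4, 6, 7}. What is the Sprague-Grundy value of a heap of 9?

2

Compute g(0), g(1), … for moves {4, 6, 7}:
k:     0  1  2  3  4  5  6  7  8  9
g(k):  0  0  0  0  1  1  1  1  2  2
So g(9) = 2.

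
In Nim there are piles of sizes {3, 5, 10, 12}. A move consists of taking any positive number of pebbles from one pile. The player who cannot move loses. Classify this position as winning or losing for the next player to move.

In binary:
  0011  (3)
  0101  (5)
  1010  (10)
  1100  (12)
  ----
  0000  (0)
The nim-sum is 0, so this is a P-position: the player to move is in a losing position under optimal play.

Losing position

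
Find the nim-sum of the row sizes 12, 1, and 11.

Write each in binary and XOR column by column:
  1100  (12)
  0001  (1)
  1011  (11)
  ----
  0110  (6)

6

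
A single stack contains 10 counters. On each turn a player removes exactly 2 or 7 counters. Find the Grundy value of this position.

0

Grundy values for subtraction set {2, 7}:
g(0) = mex{} = 0
g(1) = mex{} = 0
g(2) = mex{0} = 1
g(3) = mex{0} = 1
g(4) = mex{1} = 0
g(5) = mex{1} = 0
g(6) = mex{0} = 1
g(7) = mex{0} = 1
g(8) = mex{0,1} = 2
g(9) = mex{1} = 0
g(10) = mex{1,2} = 0
So g(10) = 0.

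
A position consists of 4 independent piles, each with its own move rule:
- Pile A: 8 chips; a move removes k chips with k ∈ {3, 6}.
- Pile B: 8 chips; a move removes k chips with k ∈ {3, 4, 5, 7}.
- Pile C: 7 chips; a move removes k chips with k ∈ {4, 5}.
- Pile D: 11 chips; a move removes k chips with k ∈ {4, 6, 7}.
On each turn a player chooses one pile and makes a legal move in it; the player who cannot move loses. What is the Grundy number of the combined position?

1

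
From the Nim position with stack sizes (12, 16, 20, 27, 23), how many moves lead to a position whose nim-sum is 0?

Compute the nim-sum pairwise:
12 ^ 16 = 28
28 ^ 20 = 8
8 ^ 27 = 19
19 ^ 23 = 4
The overall nim-sum is X = 4. A stack of size p has a winning move iff p XOR X < p (reduce it to p XOR X).
  12: 12 XOR 4 = 8 < 12 — winning move (to 8).
  16: 16 XOR 4 = 20 ≥ 16 — no move.
  20: 20 XOR 4 = 16 < 20 — winning move (to 16).
  27: 27 XOR 4 = 31 ≥ 27 — no move.
  23: 23 XOR 4 = 19 < 23 — winning move (to 19).
That gives 3 winning moves.

3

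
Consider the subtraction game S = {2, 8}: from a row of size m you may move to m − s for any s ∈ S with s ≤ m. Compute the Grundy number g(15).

Compute g(0), g(1), … for moves {2, 8}:
k:     0  1  2  3  4  5  6  7  8  9 10 11 12 13 14 15
g(k):  0  0  1  1  0  0  1  1  2  2  0  0  1  1  0  0
So g(15) = 0.

0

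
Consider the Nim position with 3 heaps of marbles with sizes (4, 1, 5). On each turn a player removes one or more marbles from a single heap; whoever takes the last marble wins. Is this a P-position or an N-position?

P-position

Bitwise XOR of the heap sizes:
  100  (4)
  001  (1)
  101  (5)
  ---
  000  (0)
The nim-sum is 0, so this is a P-position: the player to move is in a losing position under optimal play.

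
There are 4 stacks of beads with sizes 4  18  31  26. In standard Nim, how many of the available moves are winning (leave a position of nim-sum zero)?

3

Nim-sum: 4 XOR 18 XOR 31 XOR 26 = 19.
The overall nim-sum is X = 19. A stack of size p has a winning move iff p XOR X < p (reduce it to p XOR X).
  4: 4 XOR 19 = 23 ≥ 4 — no move.
  18: 18 XOR 19 = 1 < 18 — winning move (to 1).
  31: 31 XOR 19 = 12 < 31 — winning move (to 12).
  26: 26 XOR 19 = 9 < 26 — winning move (to 9).
That gives 3 winning moves.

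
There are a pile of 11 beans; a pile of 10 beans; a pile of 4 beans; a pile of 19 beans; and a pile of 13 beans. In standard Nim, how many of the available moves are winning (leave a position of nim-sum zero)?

1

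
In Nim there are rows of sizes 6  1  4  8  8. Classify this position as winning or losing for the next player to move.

Write each in binary and XOR column by column:
  0110  (6)
  0001  (1)
  0100  (4)
  1000  (8)
  1000  (8)
  ----
  0011  (3)
The nim-sum is 3 ≠ 0, so this is an N-position: the player to move can win.

Winning position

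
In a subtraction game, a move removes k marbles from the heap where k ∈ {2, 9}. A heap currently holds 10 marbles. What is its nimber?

1

Build the Grundy sequence with g(k) = mex{g(k−s) : s ∈ {2, 9}, s ≤ k}:
k:     0  1  2  3  4  5  6  7  8  9 10
g(k):  0  0  1  1  0  0  1  1  0  2  1
So g(10) = 1.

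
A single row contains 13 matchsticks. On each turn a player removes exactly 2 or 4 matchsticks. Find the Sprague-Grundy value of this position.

0

Compute g(0), g(1), … for moves {2, 4}:
g(0) = mex{} = 0
g(1) = mex{} = 0
g(2) = mex{0} = 1
g(3) = mex{0} = 1
g(4) = mex{0,1} = 2
g(5) = mex{0,1} = 2
g(6) = mex{1,2} = 0
g(7) = mex{1,2} = 0
g(8) = mex{0,2} = 1
g(9) = mex{0,2} = 1
g(10) = mex{0,1} = 2
g(11) = mex{0,1} = 2
g(12) = mex{1,2} = 0
g(13) = mex{1,2} = 0
So g(13) = 0.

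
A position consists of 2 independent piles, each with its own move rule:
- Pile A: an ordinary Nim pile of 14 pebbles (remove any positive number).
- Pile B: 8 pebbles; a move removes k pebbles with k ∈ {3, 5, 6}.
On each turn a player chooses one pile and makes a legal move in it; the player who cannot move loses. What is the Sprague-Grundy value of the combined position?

12

Pile A is a plain Nim pile of size 14, so its Grundy value is 14.
For pile B, compute g(0), g(1), … with moves {3, 5, 6}:
g(0) = mex{} = 0
g(1) = mex{} = 0
g(2) = mex{} = 0
g(3) = mex{0} = 1
g(4) = mex{0} = 1
g(5) = mex{0} = 1
g(6) = mex{0,1} = 2
g(7) = mex{0,1} = 2
g(8) = mex{0,1} = 2
So g(8) = 2.
The value of a disjunctive sum is the nim-sum of the parts.
Combined value = 14 XOR 2 = 12.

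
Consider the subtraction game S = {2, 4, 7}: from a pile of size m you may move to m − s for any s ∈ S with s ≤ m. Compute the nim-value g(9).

Compute g(0), g(1), … for moves {2, 4, 7}:
k:     0  1  2  3  4  5  6  7  8  9
g(k):  0  0  1  1  2  2  0  3  1  0
So g(9) = 0.

0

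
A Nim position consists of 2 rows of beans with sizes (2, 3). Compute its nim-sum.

Nim-sum: 2 ^ 3 = 1.

1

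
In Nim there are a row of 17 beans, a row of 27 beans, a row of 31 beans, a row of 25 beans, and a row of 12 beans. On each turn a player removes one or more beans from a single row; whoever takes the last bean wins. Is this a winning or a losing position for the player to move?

Compute the nim-sum pairwise:
17 ^ 27 = 10
10 ^ 31 = 21
21 ^ 25 = 12
12 ^ 12 = 0
The nim-sum is 0, so this is a P-position: the player to move is in a losing position under optimal play.

Losing position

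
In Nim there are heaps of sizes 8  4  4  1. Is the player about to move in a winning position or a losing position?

Winning position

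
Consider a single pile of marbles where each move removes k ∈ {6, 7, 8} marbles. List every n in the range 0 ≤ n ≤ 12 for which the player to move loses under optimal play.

Build the Grundy sequence with g(k) = mex{g(k−s) : s ∈ {6, 7, 8}, s ≤ k}:
g(0) = mex{} = 0
g(1) = mex{} = 0
g(2) = mex{} = 0
g(3) = mex{} = 0
g(4) = mex{} = 0
g(5) = mex{} = 0
g(6) = mex{0} = 1
g(7) = mex{0} = 1
g(8) = mex{0} = 1
g(9) = mex{0} = 1
g(10) = mex{0} = 1
g(11) = mex{0} = 1
g(12) = mex{0,1} = 2
The P-positions (g = 0) in 0..12 are 0, 1, 2, 3, 4, 5.

0, 1, 2, 3, 4, 5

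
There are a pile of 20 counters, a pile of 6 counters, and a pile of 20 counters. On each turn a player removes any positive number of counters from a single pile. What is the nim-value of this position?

6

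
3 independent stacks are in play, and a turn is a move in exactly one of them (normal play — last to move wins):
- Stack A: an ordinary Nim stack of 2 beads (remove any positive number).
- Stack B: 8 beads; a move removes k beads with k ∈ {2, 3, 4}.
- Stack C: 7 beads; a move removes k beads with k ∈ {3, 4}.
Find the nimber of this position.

3

Stack A is a plain Nim stack of size 2, so its Grundy value is 2.
Grundy values for stack B (subtraction set {2, 3, 4}):
g(0) = mex{} = 0
g(1) = mex{} = 0
g(2) = mex{0} = 1
g(3) = mex{0} = 1
g(4) = mex{0,1} = 2
g(5) = mex{0,1} = 2
g(6) = mex{1,2} = 0
g(7) = mex{1,2} = 0
g(8) = mex{0,2} = 1
So g(8) = 1.
Grundy values for stack C (subtraction set {3, 4}):
g(0) = mex{} = 0
g(1) = mex{} = 0
g(2) = mex{} = 0
g(3) = mex{0} = 1
g(4) = mex{0} = 1
g(5) = mex{0} = 1
g(6) = mex{0,1} = 2
g(7) = mex{1} = 0
So g(7) = 0.
The value of a disjunctive sum is the nim-sum of the parts.
Combined value = 2 XOR 1 XOR 0 = 3.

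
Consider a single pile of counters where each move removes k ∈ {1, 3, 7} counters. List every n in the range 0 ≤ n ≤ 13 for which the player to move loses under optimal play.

0, 2, 4, 6, 8, 10, 12

Grundy values for subtraction set {1, 3, 7}:
g(0) = mex{} = 0
g(1) = mex{0} = 1
g(2) = mex{1} = 0
g(3) = mex{0} = 1
g(4) = mex{1} = 0
g(5) = mex{0} = 1
g(6) = mex{1} = 0
g(7) = mex{0} = 1
g(8) = mex{1} = 0
g(9) = mex{0} = 1
g(10) = mex{1} = 0
g(11) = mex{0} = 1
g(12) = mex{1} = 0
g(13) = mex{0} = 1
The P-positions (g = 0) in 0..13 are 0, 2, 4, 6, 8, 10, 12.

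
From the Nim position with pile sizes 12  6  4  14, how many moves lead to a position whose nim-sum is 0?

Nim-sum: 12 XOR 6 XOR 4 XOR 14 = 0.
The nim-sum is already 0, so every move leaves a nonzero nim-sum — there are no winning moves.

0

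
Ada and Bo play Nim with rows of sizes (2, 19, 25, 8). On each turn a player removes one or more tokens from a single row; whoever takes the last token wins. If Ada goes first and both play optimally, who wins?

Write each in binary and XOR column by column:
  00010  (2)
  10011  (19)
  11001  (25)
  01000  (8)
  -----
  00000  (0)
The nim-sum is 0, so this is a P-position: the player to move is in a losing position under optimal play; Ada is about to move from it and so loses — Bo wins.

Bo wins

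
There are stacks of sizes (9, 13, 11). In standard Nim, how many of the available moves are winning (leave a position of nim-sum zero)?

Compute the nim-sum pairwise:
9 ^ 13 = 4
4 ^ 11 = 15
The overall nim-sum is X = 15. A stack of size p has a winning move iff p XOR X < p (reduce it to p XOR X).
  9: 9 XOR 15 = 6 < 9 — winning move (to 6).
  13: 13 XOR 15 = 2 < 13 — winning move (to 2).
  11: 11 XOR 15 = 4 < 11 — winning move (to 4).
That gives 3 winning moves.

3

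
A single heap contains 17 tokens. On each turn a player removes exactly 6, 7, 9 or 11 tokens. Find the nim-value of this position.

Compute g(0), g(1), … for moves {6, 7, 9, 11}:
k:     0  1  2  3  4  5  6  7  8  9 10 11 12 13 14 15 16 17
g(k):  0  0  0  0  0  0  1  1  1  1  1  1  2  2  2  2  2  0
So g(17) = 0.

0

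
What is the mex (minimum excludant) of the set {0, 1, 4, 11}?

The values 0, 1 are all present; 2 is the first non-negative integer missing from the set.

2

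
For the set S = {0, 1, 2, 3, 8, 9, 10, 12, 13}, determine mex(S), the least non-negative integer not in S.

The values 0, 1, 2, 3 are all present; 4 is the first non-negative integer missing from the set.

4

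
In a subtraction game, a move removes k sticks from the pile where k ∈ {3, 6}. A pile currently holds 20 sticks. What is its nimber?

0

Grundy values for subtraction set {3, 6}:
k:     0  1  2  3  4  5  6  7  8  9 10 11 12 13 14 15 16 17 18 19 20
g(k):  0  0  0  1  1  1  2  2  2  0  0  0  1  1  1  2  2  2  0  0  0
So g(20) = 0.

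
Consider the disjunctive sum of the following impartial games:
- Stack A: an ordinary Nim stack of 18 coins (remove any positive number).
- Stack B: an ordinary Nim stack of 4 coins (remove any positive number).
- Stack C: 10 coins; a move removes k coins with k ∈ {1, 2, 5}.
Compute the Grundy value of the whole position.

23

Stack A is a plain Nim stack of size 18, so its Grundy value is 18.
Stack B is a plain Nim stack of size 4, so its Grundy value is 4.
For stack C, compute g(0), g(1), … with moves {1, 2, 5}:
g(0) = mex{} = 0
g(1) = mex{0} = 1
g(2) = mex{0,1} = 2
g(3) = mex{1,2} = 0
g(4) = mex{0,2} = 1
g(5) = mex{0,1} = 2
g(6) = mex{1,2} = 0
g(7) = mex{0,2} = 1
g(8) = mex{0,1} = 2
g(9) = mex{1,2} = 0
g(10) = mex{0,2} = 1
So g(10) = 1.
The value of a disjunctive sum is the nim-sum of the parts.
Combined value = 18 XOR 4 XOR 1 = 23.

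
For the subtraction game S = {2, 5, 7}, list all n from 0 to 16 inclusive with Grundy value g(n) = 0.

0, 1, 4, 10, 13, 14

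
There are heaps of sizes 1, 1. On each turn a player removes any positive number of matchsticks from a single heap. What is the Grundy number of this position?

0

Bitwise XOR of the heap sizes:
  1  (1)
  1  (1)
  -
  0  (0)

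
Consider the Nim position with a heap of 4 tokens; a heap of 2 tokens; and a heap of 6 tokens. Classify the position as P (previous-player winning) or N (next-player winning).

P-position

Write each in binary and XOR column by column:
  100  (4)
  010  (2)
  110  (6)
  ---
  000  (0)
The nim-sum is 0, so this is a P-position: the player to move is in a losing position under optimal play.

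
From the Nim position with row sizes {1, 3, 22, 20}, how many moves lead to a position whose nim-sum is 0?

Compute the nim-sum pairwise:
1 ^ 3 = 2
2 ^ 22 = 20
20 ^ 20 = 0
The nim-sum is already 0, so every move leaves a nonzero nim-sum — there are no winning moves.

0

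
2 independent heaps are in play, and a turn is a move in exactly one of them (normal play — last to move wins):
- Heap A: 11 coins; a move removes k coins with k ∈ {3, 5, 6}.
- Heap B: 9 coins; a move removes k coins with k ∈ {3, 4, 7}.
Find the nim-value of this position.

Build the Grundy sequence for heap A with g(k) = mex{g(k−s) : s ∈ {3, 5, 6}, s ≤ k}:
g(0) = mex{} = 0
g(1) = mex{} = 0
g(2) = mex{} = 0
g(3) = mex{0} = 1
g(4) = mex{0} = 1
g(5) = mex{0} = 1
g(6) = mex{0,1} = 2
g(7) = mex{0,1} = 2
g(8) = mex{0,1} = 2
g(9) = mex{1,2} = 0
g(10) = mex{1,2} = 0
g(11) = mex{1,2} = 0
So g(11) = 0.
Build the Grundy sequence for heap B with g(k) = mex{g(k−s) : s ∈ {3, 4, 7}, s ≤ k}:
k:     0  1  2  3  4  5  6  7  8  9
g(k):  0  0  0  1  1  1  2  2  2  3
So g(9) = 3.
By the Sprague-Grundy theorem, the Grundy value of a sum of independent games is the XOR of the component values.
Combined value = 0 ⊕ 3 = 3.

3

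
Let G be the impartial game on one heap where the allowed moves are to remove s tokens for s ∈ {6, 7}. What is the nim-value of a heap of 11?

Compute g(0), g(1), … for moves {6, 7}:
g(0) = mex{} = 0
g(1) = mex{} = 0
g(2) = mex{} = 0
g(3) = mex{} = 0
g(4) = mex{} = 0
g(5) = mex{} = 0
g(6) = mex{0} = 1
g(7) = mex{0} = 1
g(8) = mex{0} = 1
g(9) = mex{0} = 1
g(10) = mex{0} = 1
g(11) = mex{0} = 1
So g(11) = 1.

1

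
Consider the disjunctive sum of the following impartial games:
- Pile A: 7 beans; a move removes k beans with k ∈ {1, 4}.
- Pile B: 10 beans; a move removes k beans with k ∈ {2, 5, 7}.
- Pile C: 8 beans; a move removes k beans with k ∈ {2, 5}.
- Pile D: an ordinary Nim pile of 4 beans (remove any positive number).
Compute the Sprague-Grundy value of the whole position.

4

Build the Grundy sequence for pile A with g(k) = mex{g(k−s) : s ∈ {1, 4}, s ≤ k}:
g(0) = mex{} = 0
g(1) = mex{0} = 1
g(2) = mex{1} = 0
g(3) = mex{0} = 1
g(4) = mex{0,1} = 2
g(5) = mex{1,2} = 0
g(6) = mex{0} = 1
g(7) = mex{1} = 0
So g(7) = 0.
For pile B, compute g(0), g(1), … with moves {2, 5, 7}:
k:     0  1  2  3  4  5  6  7  8  9 10
g(k):  0  0  1  1  0  2  1  3  2  2  0
So g(10) = 0.
Grundy values for pile C (subtraction set {2, 5}):
k:     0  1  2  3  4  5  6  7  8
g(k):  0  0  1  1  0  2  1  0  0
So g(8) = 0.
Pile D is a plain Nim pile of size 4, so its Grundy value is 4.
The value of a disjunctive sum is the nim-sum of the parts.
Combined value = 0 ⊕ 0 ⊕ 0 ⊕ 4 = 4.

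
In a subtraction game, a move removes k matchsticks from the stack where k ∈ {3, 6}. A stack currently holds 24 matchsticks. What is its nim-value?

2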